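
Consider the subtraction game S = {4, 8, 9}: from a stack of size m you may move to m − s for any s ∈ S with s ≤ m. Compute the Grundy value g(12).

3

Grundy values for subtraction set {4, 8, 9}:
k:     0  1  2  3  4  5  6  7  8  9 10 11 12
g(k):  0  0  0  0  1  1  1  1  2  2  2  2  3
So g(12) = 3.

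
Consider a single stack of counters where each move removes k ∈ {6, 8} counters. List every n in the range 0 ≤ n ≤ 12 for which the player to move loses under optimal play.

0, 1, 2, 3, 4, 5

Compute g(0), g(1), … for moves {6, 8}:
g(0) = mex{} = 0
g(1) = mex{} = 0
g(2) = mex{} = 0
g(3) = mex{} = 0
g(4) = mex{} = 0
g(5) = mex{} = 0
g(6) = mex{0} = 1
g(7) = mex{0} = 1
g(8) = mex{0} = 1
g(9) = mex{0} = 1
g(10) = mex{0} = 1
g(11) = mex{0} = 1
g(12) = mex{0,1} = 2
The P-positions (g = 0) in 0..12 are 0, 1, 2, 3, 4, 5.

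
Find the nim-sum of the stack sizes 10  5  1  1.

15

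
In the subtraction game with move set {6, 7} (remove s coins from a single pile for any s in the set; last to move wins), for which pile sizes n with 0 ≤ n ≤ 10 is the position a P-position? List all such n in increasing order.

Compute g(0), g(1), … for moves {6, 7}:
g(0) = mex{} = 0
g(1) = mex{} = 0
g(2) = mex{} = 0
g(3) = mex{} = 0
g(4) = mex{} = 0
g(5) = mex{} = 0
g(6) = mex{0} = 1
g(7) = mex{0} = 1
g(8) = mex{0} = 1
g(9) = mex{0} = 1
g(10) = mex{0} = 1
The P-positions (g = 0) in 0..10 are 0, 1, 2, 3, 4, 5.

0, 1, 2, 3, 4, 5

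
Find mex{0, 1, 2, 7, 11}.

The values 0, 1, 2 are all present; 3 is the first non-negative integer missing from the set.

3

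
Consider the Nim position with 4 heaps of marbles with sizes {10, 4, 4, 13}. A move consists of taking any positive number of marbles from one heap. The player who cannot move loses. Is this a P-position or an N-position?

N-position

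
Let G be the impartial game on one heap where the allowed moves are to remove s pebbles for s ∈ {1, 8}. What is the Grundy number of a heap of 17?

Compute g(0), g(1), … for moves {1, 8}:
k:     0  1  2  3  4  5  6  7  8  9 10 11 12 13 14 15 16 17
g(k):  0  1  0  1  0  1  0  1  2  0  1  0  1  0  1  0  1  2
So g(17) = 2.

2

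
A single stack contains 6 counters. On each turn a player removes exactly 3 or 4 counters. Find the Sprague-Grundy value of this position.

2

Compute g(0), g(1), … for moves {3, 4}:
g(0) = mex{} = 0
g(1) = mex{} = 0
g(2) = mex{} = 0
g(3) = mex{0} = 1
g(4) = mex{0} = 1
g(5) = mex{0} = 1
g(6) = mex{0,1} = 2
So g(6) = 2.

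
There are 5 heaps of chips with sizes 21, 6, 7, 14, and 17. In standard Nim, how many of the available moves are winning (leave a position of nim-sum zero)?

1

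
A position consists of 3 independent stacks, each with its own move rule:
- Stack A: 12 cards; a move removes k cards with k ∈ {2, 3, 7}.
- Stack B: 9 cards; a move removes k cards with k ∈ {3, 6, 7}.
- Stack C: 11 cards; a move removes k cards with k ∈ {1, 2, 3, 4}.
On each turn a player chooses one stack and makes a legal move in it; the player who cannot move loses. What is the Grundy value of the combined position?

3

Build the Grundy sequence for stack A with g(k) = mex{g(k−s) : s ∈ {2, 3, 7}, s ≤ k}:
k:     0  1  2  3  4  5  6  7  8  9 10 11 12
g(k):  0  0  1  1  2  0  0  1  1  2  0  0  1
So g(12) = 1.
For stack B, compute g(0), g(1), … with moves {3, 6, 7}:
k:     0  1  2  3  4  5  6  7  8  9
g(k):  0  0  0  1  1  1  2  2  2  3
So g(9) = 3.
Build the Grundy sequence for stack C with g(k) = mex{g(k−s) : s ∈ {1, 2, 3, 4}, s ≤ k}:
g(0) = mex{} = 0
g(1) = mex{0} = 1
g(2) = mex{0,1} = 2
g(3) = mex{0,1,2} = 3
g(4) = mex{0,1,2,3} = 4
g(5) = mex{1,2,3,4} = 0
g(6) = mex{0,2,3,4} = 1
g(7) = mex{0,1,3,4} = 2
g(8) = mex{0,1,2,4} = 3
g(9) = mex{0,1,2,3} = 4
g(10) = mex{1,2,3,4} = 0
g(11) = mex{0,2,3,4} = 1
So g(11) = 1.
By the Sprague-Grundy theorem, the Grundy value of a sum of independent games is the XOR of the component values.
Combined value = 1 ⊕ 3 ⊕ 1 = 3.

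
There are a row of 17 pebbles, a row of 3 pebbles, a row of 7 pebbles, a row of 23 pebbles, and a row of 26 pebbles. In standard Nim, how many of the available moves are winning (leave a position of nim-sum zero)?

3

Compute the nim-sum pairwise:
17 XOR 3 = 18
18 XOR 7 = 21
21 XOR 23 = 2
2 XOR 26 = 24
The overall nim-sum is X = 24. A row of size p has a winning move iff p XOR X < p (reduce it to p XOR X).
  17: 17 XOR 24 = 9 < 17 — winning move (to 9).
  3: 3 XOR 24 = 27 ≥ 3 — no move.
  7: 7 XOR 24 = 31 ≥ 7 — no move.
  23: 23 XOR 24 = 15 < 23 — winning move (to 15).
  26: 26 XOR 24 = 2 < 26 — winning move (to 2).
That gives 3 winning moves.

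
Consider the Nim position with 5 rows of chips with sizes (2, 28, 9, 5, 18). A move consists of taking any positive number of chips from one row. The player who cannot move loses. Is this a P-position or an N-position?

P-position

Compute the nim-sum pairwise:
2 ^ 28 = 30
30 ^ 9 = 23
23 ^ 5 = 18
18 ^ 18 = 0
The nim-sum is 0, so this is a P-position: the player to move is in a losing position under optimal play.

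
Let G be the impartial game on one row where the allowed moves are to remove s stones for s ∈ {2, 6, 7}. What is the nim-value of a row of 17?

Build the Grundy sequence with g(k) = mex{g(k−s) : s ∈ {2, 6, 7}, s ≤ k}:
k:     0  1  2  3  4  5  6  7  8  9 10 11 12 13 14 15 16 17
g(k):  0  0  1  1  0  0  1  1  2  0  3  1  2  0  0  1  1  0
So g(17) = 0.

0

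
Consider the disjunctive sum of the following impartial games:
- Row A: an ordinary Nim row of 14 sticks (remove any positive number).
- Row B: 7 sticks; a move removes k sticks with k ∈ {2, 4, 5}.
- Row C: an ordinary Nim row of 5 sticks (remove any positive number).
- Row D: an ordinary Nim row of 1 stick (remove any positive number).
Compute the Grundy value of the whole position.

10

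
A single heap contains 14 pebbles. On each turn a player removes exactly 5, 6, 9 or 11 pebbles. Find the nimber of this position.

Build the Grundy sequence with g(k) = mex{g(k−s) : s ∈ {5, 6, 9, 11}, s ≤ k}:
g(0) = mex{} = 0
g(1) = mex{} = 0
g(2) = mex{} = 0
g(3) = mex{} = 0
g(4) = mex{} = 0
g(5) = mex{0} = 1
g(6) = mex{0} = 1
g(7) = mex{0} = 1
g(8) = mex{0} = 1
g(9) = mex{0} = 1
g(10) = mex{0,1} = 2
g(11) = mex{0,1} = 2
g(12) = mex{0,1} = 2
g(13) = mex{0,1} = 2
g(14) = mex{0,1} = 2
So g(14) = 2.

2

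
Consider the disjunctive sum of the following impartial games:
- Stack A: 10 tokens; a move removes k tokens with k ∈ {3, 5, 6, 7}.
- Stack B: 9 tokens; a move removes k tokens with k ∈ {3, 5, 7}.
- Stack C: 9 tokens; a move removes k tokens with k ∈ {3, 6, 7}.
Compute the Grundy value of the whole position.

For stack A, compute g(0), g(1), … with moves {3, 5, 6, 7}:
g(0) = mex{} = 0
g(1) = mex{} = 0
g(2) = mex{} = 0
g(3) = mex{0} = 1
g(4) = mex{0} = 1
g(5) = mex{0} = 1
g(6) = mex{0,1} = 2
g(7) = mex{0,1} = 2
g(8) = mex{0,1} = 2
g(9) = mex{0,1,2} = 3
g(10) = mex{1,2} = 0
So g(10) = 0.
Build the Grundy sequence for stack B with g(k) = mex{g(k−s) : s ∈ {3, 5, 7}, s ≤ k}:
k:     0  1  2  3  4  5  6  7  8  9
g(k):  0  0  0  1  1  1  2  2  2  3
So g(9) = 3.
Build the Grundy sequence for stack C with g(k) = mex{g(k−s) : s ∈ {3, 6, 7}, s ≤ k}:
g(0) = mex{} = 0
g(1) = mex{} = 0
g(2) = mex{} = 0
g(3) = mex{0} = 1
g(4) = mex{0} = 1
g(5) = mex{0} = 1
g(6) = mex{0,1} = 2
g(7) = mex{0,1} = 2
g(8) = mex{0,1} = 2
g(9) = mex{0,1,2} = 3
So g(9) = 3.
The value of a disjunctive sum is the nim-sum of the parts.
Combined value = 0 XOR 3 XOR 3 = 0.

0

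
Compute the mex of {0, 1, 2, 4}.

3

The values 0, 1, 2 are all present; 3 is the first non-negative integer missing from the set.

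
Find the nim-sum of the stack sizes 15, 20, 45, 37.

19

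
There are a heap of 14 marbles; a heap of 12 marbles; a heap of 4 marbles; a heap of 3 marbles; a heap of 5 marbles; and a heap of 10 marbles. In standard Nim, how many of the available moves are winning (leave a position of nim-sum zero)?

In binary:
  1110  (14)
  1100  (12)
  0100  (4)
  0011  (3)
  0101  (5)
  1010  (10)
  ----
  1010  (10)
The overall nim-sum is X = 10. A heap of size p has a winning move iff p XOR X < p (reduce it to p XOR X).
  14: 14 XOR 10 = 4 < 14 — winning move (to 4).
  12: 12 XOR 10 = 6 < 12 — winning move (to 6).
  4: 4 XOR 10 = 14 ≥ 4 — no move.
  3: 3 XOR 10 = 9 ≥ 3 — no move.
  5: 5 XOR 10 = 15 ≥ 5 — no move.
  10: 10 XOR 10 = 0 < 10 — winning move (to 0).
That gives 3 winning moves.

3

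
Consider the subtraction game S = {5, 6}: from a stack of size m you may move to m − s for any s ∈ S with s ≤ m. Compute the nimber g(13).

Compute g(0), g(1), … for moves {5, 6}:
g(0) = mex{} = 0
g(1) = mex{} = 0
g(2) = mex{} = 0
g(3) = mex{} = 0
g(4) = mex{} = 0
g(5) = mex{0} = 1
g(6) = mex{0} = 1
g(7) = mex{0} = 1
g(8) = mex{0} = 1
g(9) = mex{0} = 1
g(10) = mex{0,1} = 2
g(11) = mex{1} = 0
g(12) = mex{1} = 0
g(13) = mex{1} = 0
So g(13) = 0.

0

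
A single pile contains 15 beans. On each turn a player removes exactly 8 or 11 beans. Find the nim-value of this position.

1

Build the Grundy sequence with g(k) = mex{g(k−s) : s ∈ {8, 11}, s ≤ k}:
k:     0  1  2  3  4  5  6  7  8  9 10 11 12 13 14 15
g(k):  0  0  0  0  0  0  0  0  1  1  1  1  1  1  1  1
So g(15) = 1.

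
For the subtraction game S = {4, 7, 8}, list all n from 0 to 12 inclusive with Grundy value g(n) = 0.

0, 1, 2, 3, 12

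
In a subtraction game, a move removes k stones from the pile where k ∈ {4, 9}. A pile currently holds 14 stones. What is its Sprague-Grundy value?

Grundy values for subtraction set {4, 9}:
g(0) = mex{} = 0
g(1) = mex{} = 0
g(2) = mex{} = 0
g(3) = mex{} = 0
g(4) = mex{0} = 1
g(5) = mex{0} = 1
g(6) = mex{0} = 1
g(7) = mex{0} = 1
g(8) = mex{1} = 0
g(9) = mex{0,1} = 2
g(10) = mex{0,1} = 2
g(11) = mex{0,1} = 2
g(12) = mex{0} = 1
g(13) = mex{1,2} = 0
g(14) = mex{1,2} = 0
So g(14) = 0.

0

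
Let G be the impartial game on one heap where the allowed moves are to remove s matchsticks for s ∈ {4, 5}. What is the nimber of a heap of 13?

1

Build the Grundy sequence with g(k) = mex{g(k−s) : s ∈ {4, 5}, s ≤ k}:
k:     0  1  2  3  4  5  6  7  8  9 10 11 12 13
g(k):  0  0  0  0  1  1  1  1  2  0  0  0  0  1
So g(13) = 1.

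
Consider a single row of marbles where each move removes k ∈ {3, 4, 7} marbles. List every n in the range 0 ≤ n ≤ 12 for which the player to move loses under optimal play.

0, 1, 2, 10, 11, 12

Grundy values for subtraction set {3, 4, 7}:
g(0) = mex{} = 0
g(1) = mex{} = 0
g(2) = mex{} = 0
g(3) = mex{0} = 1
g(4) = mex{0} = 1
g(5) = mex{0} = 1
g(6) = mex{0,1} = 2
g(7) = mex{0,1} = 2
g(8) = mex{0,1} = 2
g(9) = mex{0,1,2} = 3
g(10) = mex{1,2} = 0
g(11) = mex{1,2} = 0
g(12) = mex{1,2,3} = 0
The P-positions (g = 0) in 0..12 are 0, 1, 2, 10, 11, 12.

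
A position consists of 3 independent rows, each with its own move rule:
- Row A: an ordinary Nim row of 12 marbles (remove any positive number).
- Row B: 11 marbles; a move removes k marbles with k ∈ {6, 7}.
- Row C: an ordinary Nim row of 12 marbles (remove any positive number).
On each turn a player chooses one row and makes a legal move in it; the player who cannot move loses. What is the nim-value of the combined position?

Row A is a plain Nim row of size 12, so its Grundy value is 12.
Build the Grundy sequence for row B with g(k) = mex{g(k−s) : s ∈ {6, 7}, s ≤ k}:
k:     0  1  2  3  4  5  6  7  8  9 10 11
g(k):  0  0  0  0  0  0  1  1  1  1  1  1
So g(11) = 1.
Row C is a plain Nim row of size 12, so its Grundy value is 12.
By the Sprague-Grundy theorem, the Grundy value of a sum of independent games is the XOR of the component values.
Combined value = 12 XOR 1 XOR 12 = 1.

1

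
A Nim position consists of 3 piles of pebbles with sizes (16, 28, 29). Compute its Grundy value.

17

In binary:
  10000  (16)
  11100  (28)
  11101  (29)
  -----
  10001  (17)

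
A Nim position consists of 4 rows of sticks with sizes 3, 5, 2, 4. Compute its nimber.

Nim-sum: 3 ⊕ 5 ⊕ 2 ⊕ 4 = 0.

0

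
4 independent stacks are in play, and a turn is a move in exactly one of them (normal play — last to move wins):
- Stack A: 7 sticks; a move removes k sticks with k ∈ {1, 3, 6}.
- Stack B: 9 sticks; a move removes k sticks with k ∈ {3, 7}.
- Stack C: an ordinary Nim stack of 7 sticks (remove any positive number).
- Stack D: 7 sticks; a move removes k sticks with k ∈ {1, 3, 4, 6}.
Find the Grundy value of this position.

For stack A, compute g(0), g(1), … with moves {1, 3, 6}:
g(0) = mex{} = 0
g(1) = mex{0} = 1
g(2) = mex{1} = 0
g(3) = mex{0} = 1
g(4) = mex{1} = 0
g(5) = mex{0} = 1
g(6) = mex{0,1} = 2
g(7) = mex{0,1,2} = 3
So g(7) = 3.
For stack B, compute g(0), g(1), … with moves {3, 7}:
k:     0  1  2  3  4  5  6  7  8  9
g(k):  0  0  0  1  1  1  0  2  2  1
So g(9) = 1.
Stack C is a plain Nim stack of size 7, so its Grundy value is 7.
For stack D, compute g(0), g(1), … with moves {1, 3, 4, 6}:
k:     0  1  2  3  4  5  6  7
g(k):  0  1  0  1  2  3  2  0
So g(7) = 0.
The value of a disjunctive sum is the nim-sum of the parts.
Combined value = 3 XOR 1 XOR 7 XOR 0 = 5.

5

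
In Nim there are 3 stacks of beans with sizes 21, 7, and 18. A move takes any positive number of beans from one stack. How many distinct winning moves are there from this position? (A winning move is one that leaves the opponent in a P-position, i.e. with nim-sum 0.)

Nim-sum: 21 ^ 7 ^ 18 = 0.
The nim-sum is already 0, so every move leaves a nonzero nim-sum — there are no winning moves.

0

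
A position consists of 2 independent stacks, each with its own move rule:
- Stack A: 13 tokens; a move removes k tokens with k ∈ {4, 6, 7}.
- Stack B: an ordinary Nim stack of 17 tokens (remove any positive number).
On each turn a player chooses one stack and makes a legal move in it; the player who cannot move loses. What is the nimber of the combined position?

For stack A, compute g(0), g(1), … with moves {4, 6, 7}:
g(0) = mex{} = 0
g(1) = mex{} = 0
g(2) = mex{} = 0
g(3) = mex{} = 0
g(4) = mex{0} = 1
g(5) = mex{0} = 1
g(6) = mex{0} = 1
g(7) = mex{0} = 1
g(8) = mex{0,1} = 2
g(9) = mex{0,1} = 2
g(10) = mex{0,1} = 2
g(11) = mex{1} = 0
g(12) = mex{1,2} = 0
g(13) = mex{1,2} = 0
So g(13) = 0.
Stack B is a plain Nim stack of size 17, so its Grundy value is 17.
By the Sprague-Grundy theorem, the Grundy value of a sum of independent games is the XOR of the component values.
Combined value = 0 ⊕ 17 = 17.

17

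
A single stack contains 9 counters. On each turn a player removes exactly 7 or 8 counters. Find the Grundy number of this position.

1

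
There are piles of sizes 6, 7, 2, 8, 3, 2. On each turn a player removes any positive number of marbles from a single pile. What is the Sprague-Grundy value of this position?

10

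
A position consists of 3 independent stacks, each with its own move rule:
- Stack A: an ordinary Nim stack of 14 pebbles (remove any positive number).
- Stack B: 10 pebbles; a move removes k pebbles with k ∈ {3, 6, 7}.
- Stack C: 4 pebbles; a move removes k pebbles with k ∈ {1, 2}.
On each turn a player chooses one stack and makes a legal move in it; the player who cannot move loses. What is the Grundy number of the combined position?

15

Stack A is a plain Nim stack of size 14, so its Grundy value is 14.
For stack B, compute g(0), g(1), … with moves {3, 6, 7}:
g(0) = mex{} = 0
g(1) = mex{} = 0
g(2) = mex{} = 0
g(3) = mex{0} = 1
g(4) = mex{0} = 1
g(5) = mex{0} = 1
g(6) = mex{0,1} = 2
g(7) = mex{0,1} = 2
g(8) = mex{0,1} = 2
g(9) = mex{0,1,2} = 3
g(10) = mex{1,2} = 0
So g(10) = 0.
For stack C, compute g(0), g(1), … with moves {1, 2}:
k:     0  1  2  3  4
g(k):  0  1  2  0  1
So g(4) = 1.
By the Sprague-Grundy theorem, the Grundy value of a sum of independent games is the XOR of the component values.
Combined value = 14 ⊕ 0 ⊕ 1 = 15.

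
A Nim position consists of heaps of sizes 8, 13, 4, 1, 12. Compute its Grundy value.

12

Nim-sum: 8 XOR 13 XOR 4 XOR 1 XOR 12 = 12.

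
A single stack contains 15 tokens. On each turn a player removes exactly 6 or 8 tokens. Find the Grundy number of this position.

0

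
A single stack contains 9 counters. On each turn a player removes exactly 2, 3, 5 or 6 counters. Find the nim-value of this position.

0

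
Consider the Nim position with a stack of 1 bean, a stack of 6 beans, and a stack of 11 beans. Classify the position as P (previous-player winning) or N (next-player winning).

N-position

Nim-sum: 1 ⊕ 6 ⊕ 11 = 12.
The nim-sum is 12 ≠ 0, so this is an N-position: the player to move can win.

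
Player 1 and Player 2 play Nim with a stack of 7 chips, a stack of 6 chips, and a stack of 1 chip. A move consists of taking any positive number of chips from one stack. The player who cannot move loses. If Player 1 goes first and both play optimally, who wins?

Player 2 wins

Bitwise XOR of the heap sizes:
  111  (7)
  110  (6)
  001  (1)
  ---
  000  (0)
The nim-sum is 0, so this is a P-position: the player to move is in a losing position under optimal play; Player 1 is about to move from it and so loses — Player 2 wins.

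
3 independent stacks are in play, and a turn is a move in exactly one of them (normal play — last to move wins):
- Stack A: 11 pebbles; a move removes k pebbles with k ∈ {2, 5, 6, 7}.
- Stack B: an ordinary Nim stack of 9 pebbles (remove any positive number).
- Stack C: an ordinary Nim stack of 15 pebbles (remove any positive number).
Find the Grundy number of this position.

For stack A, compute g(0), g(1), … with moves {2, 5, 6, 7}:
g(0) = mex{} = 0
g(1) = mex{} = 0
g(2) = mex{0} = 1
g(3) = mex{0} = 1
g(4) = mex{1} = 0
g(5) = mex{0,1} = 2
g(6) = mex{0} = 1
g(7) = mex{0,1,2} = 3
g(8) = mex{0,1} = 2
g(9) = mex{0,1,3} = 2
g(10) = mex{0,1,2} = 3
g(11) = mex{0,1,2} = 3
So g(11) = 3.
Stack B is a plain Nim stack of size 9, so its Grundy value is 9.
Stack C is a plain Nim stack of size 15, so its Grundy value is 15.
The value of a disjunctive sum is the nim-sum of the parts.
Combined value = 3 ⊕ 9 ⊕ 15 = 5.

5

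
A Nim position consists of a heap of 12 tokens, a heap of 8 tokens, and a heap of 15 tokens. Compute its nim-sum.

11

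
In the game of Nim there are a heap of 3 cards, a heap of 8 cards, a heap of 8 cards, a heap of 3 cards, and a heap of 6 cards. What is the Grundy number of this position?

Compute the nim-sum pairwise:
3 XOR 8 = 11
11 XOR 8 = 3
3 XOR 3 = 0
0 XOR 6 = 6

6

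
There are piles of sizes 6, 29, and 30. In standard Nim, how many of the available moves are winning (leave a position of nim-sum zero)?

Compute the nim-sum pairwise:
6 XOR 29 = 27
27 XOR 30 = 5
The overall nim-sum is X = 5. A pile of size p has a winning move iff p XOR X < p (reduce it to p XOR X).
  6: 6 XOR 5 = 3 < 6 — winning move (to 3).
  29: 29 XOR 5 = 24 < 29 — winning move (to 24).
  30: 30 XOR 5 = 27 < 30 — winning move (to 27).
That gives 3 winning moves.

3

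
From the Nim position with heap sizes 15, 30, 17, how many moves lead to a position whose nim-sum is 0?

Nim-sum: 15 ⊕ 30 ⊕ 17 = 0.
The nim-sum is already 0, so every move leaves a nonzero nim-sum — there are no winning moves.

0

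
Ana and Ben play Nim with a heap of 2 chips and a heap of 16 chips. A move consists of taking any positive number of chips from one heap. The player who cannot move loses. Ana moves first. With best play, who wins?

Nim-sum: 2 ^ 16 = 18.
The nim-sum is 18 ≠ 0, so this is an N-position: the player to move can win; Ana has a winning move.

Ana wins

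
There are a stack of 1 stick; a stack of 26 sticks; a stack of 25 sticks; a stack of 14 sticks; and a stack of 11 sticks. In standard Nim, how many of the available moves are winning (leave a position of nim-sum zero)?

1

Bitwise XOR of the heap sizes:
  00001  (1)
  11010  (26)
  11001  (25)
  01110  (14)
  01011  (11)
  -----
  00111  (7)
The overall nim-sum is X = 7. A stack of size p has a winning move iff p XOR X < p (reduce it to p XOR X).
  1: 1 XOR 7 = 6 ≥ 1 — no move.
  26: 26 XOR 7 = 29 ≥ 26 — no move.
  25: 25 XOR 7 = 30 ≥ 25 — no move.
  14: 14 XOR 7 = 9 < 14 — winning move (to 9).
  11: 11 XOR 7 = 12 ≥ 11 — no move.
That gives 1 winning move.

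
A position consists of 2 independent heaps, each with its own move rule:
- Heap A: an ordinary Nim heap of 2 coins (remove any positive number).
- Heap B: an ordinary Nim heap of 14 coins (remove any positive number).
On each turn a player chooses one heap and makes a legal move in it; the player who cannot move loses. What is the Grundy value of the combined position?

12

Heap A is a plain Nim heap of size 2, so its Grundy value is 2.
Heap B is a plain Nim heap of size 14, so its Grundy value is 14.
The value of a disjunctive sum is the nim-sum of the parts.
Combined value = 2 XOR 14 = 12.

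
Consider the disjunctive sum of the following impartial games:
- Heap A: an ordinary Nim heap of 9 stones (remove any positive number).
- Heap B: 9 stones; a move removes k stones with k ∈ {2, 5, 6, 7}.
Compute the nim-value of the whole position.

Heap A is a plain Nim heap of size 9, so its Grundy value is 9.
For heap B, compute g(0), g(1), … with moves {2, 5, 6, 7}:
g(0) = mex{} = 0
g(1) = mex{} = 0
g(2) = mex{0} = 1
g(3) = mex{0} = 1
g(4) = mex{1} = 0
g(5) = mex{0,1} = 2
g(6) = mex{0} = 1
g(7) = mex{0,1,2} = 3
g(8) = mex{0,1} = 2
g(9) = mex{0,1,3} = 2
So g(9) = 2.
The value of a disjunctive sum is the nim-sum of the parts.
Combined value = 9 XOR 2 = 11.

11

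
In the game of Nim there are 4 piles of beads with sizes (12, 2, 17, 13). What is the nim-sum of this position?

18

Bitwise XOR of the heap sizes:
  01100  (12)
  00010  (2)
  10001  (17)
  01101  (13)
  -----
  10010  (18)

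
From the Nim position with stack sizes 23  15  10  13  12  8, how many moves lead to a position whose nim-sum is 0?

Nim-sum: 23 ⊕ 15 ⊕ 10 ⊕ 13 ⊕ 12 ⊕ 8 = 27.
The overall nim-sum is X = 27. A stack of size p has a winning move iff p XOR X < p (reduce it to p XOR X).
  23: 23 XOR 27 = 12 < 23 — winning move (to 12).
  15: 15 XOR 27 = 20 ≥ 15 — no move.
  10: 10 XOR 27 = 17 ≥ 10 — no move.
  13: 13 XOR 27 = 22 ≥ 13 — no move.
  12: 12 XOR 27 = 23 ≥ 12 — no move.
  8: 8 XOR 27 = 19 ≥ 8 — no move.
That gives 1 winning move.

1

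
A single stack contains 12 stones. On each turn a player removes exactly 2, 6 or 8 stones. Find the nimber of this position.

Compute g(0), g(1), … for moves {2, 6, 8}:
k:     0  1  2  3  4  5  6  7  8  9 10 11 12
g(k):  0  0  1  1  0  0  1  1  2  2  3  3  2
So g(12) = 2.

2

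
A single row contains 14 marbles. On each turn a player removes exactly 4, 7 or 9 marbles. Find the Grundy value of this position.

Build the Grundy sequence with g(k) = mex{g(k−s) : s ∈ {4, 7, 9}, s ≤ k}:
g(0) = mex{} = 0
g(1) = mex{} = 0
g(2) = mex{} = 0
g(3) = mex{} = 0
g(4) = mex{0} = 1
g(5) = mex{0} = 1
g(6) = mex{0} = 1
g(7) = mex{0} = 1
g(8) = mex{0,1} = 2
g(9) = mex{0,1} = 2
g(10) = mex{0,1} = 2
g(11) = mex{0,1} = 2
g(12) = mex{0,1,2} = 3
g(13) = mex{1,2} = 0
g(14) = mex{1,2} = 0
So g(14) = 0.

0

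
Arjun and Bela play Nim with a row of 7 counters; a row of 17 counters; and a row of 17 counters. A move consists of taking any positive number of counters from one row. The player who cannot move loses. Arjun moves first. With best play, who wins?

Arjun wins

Bitwise XOR of the heap sizes:
  00111  (7)
  10001  (17)
  10001  (17)
  -----
  00111  (7)
The nim-sum is 7 ≠ 0, so this is an N-position: the player to move can win; Arjun has a winning move.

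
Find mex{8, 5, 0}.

1

0 is in the set but 1 is not, so the mex is 1.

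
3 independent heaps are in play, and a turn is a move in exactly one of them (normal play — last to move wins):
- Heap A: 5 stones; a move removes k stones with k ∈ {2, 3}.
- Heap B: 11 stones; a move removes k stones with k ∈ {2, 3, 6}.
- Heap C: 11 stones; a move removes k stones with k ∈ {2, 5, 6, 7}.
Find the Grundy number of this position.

2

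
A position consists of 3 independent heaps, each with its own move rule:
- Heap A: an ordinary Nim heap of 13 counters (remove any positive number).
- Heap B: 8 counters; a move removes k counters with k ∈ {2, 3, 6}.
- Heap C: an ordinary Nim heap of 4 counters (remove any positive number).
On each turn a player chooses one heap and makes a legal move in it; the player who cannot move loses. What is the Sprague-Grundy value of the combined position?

11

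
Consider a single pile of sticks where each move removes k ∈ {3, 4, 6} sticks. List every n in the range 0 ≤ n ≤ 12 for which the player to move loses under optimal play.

0, 1, 2, 9, 10, 11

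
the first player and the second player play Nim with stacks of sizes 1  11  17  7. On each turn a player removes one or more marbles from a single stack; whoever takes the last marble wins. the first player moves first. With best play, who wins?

Compute the nim-sum pairwise:
1 ⊕ 11 = 10
10 ⊕ 17 = 27
27 ⊕ 7 = 28
The nim-sum is 28 ≠ 0, so this is an N-position: the player to move can win; the first player has a winning move.

the first player wins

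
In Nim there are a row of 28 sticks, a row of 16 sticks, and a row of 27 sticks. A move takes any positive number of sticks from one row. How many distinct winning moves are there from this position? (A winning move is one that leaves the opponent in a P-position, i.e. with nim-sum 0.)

Compute the nim-sum pairwise:
28 ^ 16 = 12
12 ^ 27 = 23
The overall nim-sum is X = 23. A row of size p has a winning move iff p XOR X < p (reduce it to p XOR X).
  28: 28 XOR 23 = 11 < 28 — winning move (to 11).
  16: 16 XOR 23 = 7 < 16 — winning move (to 7).
  27: 27 XOR 23 = 12 < 27 — winning move (to 12).
That gives 3 winning moves.

3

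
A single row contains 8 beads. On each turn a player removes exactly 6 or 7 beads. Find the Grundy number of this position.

1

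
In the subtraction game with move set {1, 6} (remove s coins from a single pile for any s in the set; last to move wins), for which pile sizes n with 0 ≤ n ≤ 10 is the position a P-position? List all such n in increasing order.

0, 2, 4, 7, 9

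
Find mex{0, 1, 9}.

2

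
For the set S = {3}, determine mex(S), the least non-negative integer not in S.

0

0 is not in the set, so the mex is 0.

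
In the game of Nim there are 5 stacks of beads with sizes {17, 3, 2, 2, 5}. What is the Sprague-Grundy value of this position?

23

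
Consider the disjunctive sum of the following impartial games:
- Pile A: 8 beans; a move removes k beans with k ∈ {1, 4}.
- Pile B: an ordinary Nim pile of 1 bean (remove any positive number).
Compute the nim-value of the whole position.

0

For pile A, compute g(0), g(1), … with moves {1, 4}:
k:     0  1  2  3  4  5  6  7  8
g(k):  0  1  0  1  2  0  1  0  1
So g(8) = 1.
Pile B is a plain Nim pile of size 1, so its Grundy value is 1.
The value of a disjunctive sum is the nim-sum of the parts.
Combined value = 1 XOR 1 = 0.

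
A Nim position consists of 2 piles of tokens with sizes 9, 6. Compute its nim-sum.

Nim-sum: 9 ^ 6 = 15.

15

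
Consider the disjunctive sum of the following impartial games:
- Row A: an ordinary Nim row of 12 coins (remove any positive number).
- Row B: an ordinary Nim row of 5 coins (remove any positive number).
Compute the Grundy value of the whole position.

Row A is a plain Nim row of size 12, so its Grundy value is 12.
Row B is a plain Nim row of size 5, so its Grundy value is 5.
By the Sprague-Grundy theorem, the Grundy value of a sum of independent games is the XOR of the component values.
Combined value = 12 XOR 5 = 9.

9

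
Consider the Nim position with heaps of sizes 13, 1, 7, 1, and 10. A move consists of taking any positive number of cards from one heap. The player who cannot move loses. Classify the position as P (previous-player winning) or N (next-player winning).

P-position

Bitwise XOR of the heap sizes:
  1101  (13)
  0001  (1)
  0111  (7)
  0001  (1)
  1010  (10)
  ----
  0000  (0)
The nim-sum is 0, so this is a P-position: the player to move is in a losing position under optimal play.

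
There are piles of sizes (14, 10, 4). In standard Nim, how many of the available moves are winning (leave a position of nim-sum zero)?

0

In binary:
  1110  (14)
  1010  (10)
  0100  (4)
  ----
  0000  (0)
The nim-sum is already 0, so every move leaves a nonzero nim-sum — there are no winning moves.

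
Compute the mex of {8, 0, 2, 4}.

0 is in the set but 1 is not, so the mex is 1.

1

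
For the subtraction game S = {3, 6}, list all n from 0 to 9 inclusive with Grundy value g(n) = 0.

Build the Grundy sequence with g(k) = mex{g(k−s) : s ∈ {3, 6}, s ≤ k}:
g(0) = mex{} = 0
g(1) = mex{} = 0
g(2) = mex{} = 0
g(3) = mex{0} = 1
g(4) = mex{0} = 1
g(5) = mex{0} = 1
g(6) = mex{0,1} = 2
g(7) = mex{0,1} = 2
g(8) = mex{0,1} = 2
g(9) = mex{1,2} = 0
The P-positions (g = 0) in 0..9 are 0, 1, 2, 9.

0, 1, 2, 9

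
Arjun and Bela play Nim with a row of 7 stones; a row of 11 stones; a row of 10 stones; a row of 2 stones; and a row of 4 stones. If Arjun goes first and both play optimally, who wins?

Bela wins

Compute the nim-sum pairwise:
7 XOR 11 = 12
12 XOR 10 = 6
6 XOR 2 = 4
4 XOR 4 = 0
The nim-sum is 0, so this is a P-position: the player to move is in a losing position under optimal play; Arjun is about to move from it and so loses — Bela wins.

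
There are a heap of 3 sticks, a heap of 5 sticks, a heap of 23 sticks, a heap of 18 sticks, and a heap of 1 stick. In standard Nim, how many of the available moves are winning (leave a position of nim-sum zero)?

Nim-sum: 3 XOR 5 XOR 23 XOR 18 XOR 1 = 2.
The overall nim-sum is X = 2. A heap of size p has a winning move iff p XOR X < p (reduce it to p XOR X).
  3: 3 XOR 2 = 1 < 3 — winning move (to 1).
  5: 5 XOR 2 = 7 ≥ 5 — no move.
  23: 23 XOR 2 = 21 < 23 — winning move (to 21).
  18: 18 XOR 2 = 16 < 18 — winning move (to 16).
  1: 1 XOR 2 = 3 ≥ 1 — no move.
That gives 3 winning moves.

3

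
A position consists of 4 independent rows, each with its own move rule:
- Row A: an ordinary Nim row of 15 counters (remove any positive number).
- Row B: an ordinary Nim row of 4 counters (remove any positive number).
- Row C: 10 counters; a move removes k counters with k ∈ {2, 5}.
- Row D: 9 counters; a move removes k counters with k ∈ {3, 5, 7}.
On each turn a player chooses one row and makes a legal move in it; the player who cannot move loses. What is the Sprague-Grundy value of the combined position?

Row A is a plain Nim row of size 15, so its Grundy value is 15.
Row B is a plain Nim row of size 4, so its Grundy value is 4.
For row C, compute g(0), g(1), … with moves {2, 5}:
g(0) = mex{} = 0
g(1) = mex{} = 0
g(2) = mex{0} = 1
g(3) = mex{0} = 1
g(4) = mex{1} = 0
g(5) = mex{0,1} = 2
g(6) = mex{0} = 1
g(7) = mex{1,2} = 0
g(8) = mex{1} = 0
g(9) = mex{0} = 1
g(10) = mex{0,2} = 1
So g(10) = 1.
Grundy values for row D (subtraction set {3, 5, 7}):
g(0) = mex{} = 0
g(1) = mex{} = 0
g(2) = mex{} = 0
g(3) = mex{0} = 1
g(4) = mex{0} = 1
g(5) = mex{0} = 1
g(6) = mex{0,1} = 2
g(7) = mex{0,1} = 2
g(8) = mex{0,1} = 2
g(9) = mex{0,1,2} = 3
So g(9) = 3.
By the Sprague-Grundy theorem, the Grundy value of a sum of independent games is the XOR of the component values.
Combined value = 15 XOR 4 XOR 1 XOR 3 = 9.

9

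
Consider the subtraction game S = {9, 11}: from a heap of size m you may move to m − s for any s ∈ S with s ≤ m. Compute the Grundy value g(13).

Grundy values for subtraction set {9, 11}:
g(0) = mex{} = 0
g(1) = mex{} = 0
g(2) = mex{} = 0
g(3) = mex{} = 0
g(4) = mex{} = 0
g(5) = mex{} = 0
g(6) = mex{} = 0
g(7) = mex{} = 0
g(8) = mex{} = 0
g(9) = mex{0} = 1
g(10) = mex{0} = 1
g(11) = mex{0} = 1
g(12) = mex{0} = 1
g(13) = mex{0} = 1
So g(13) = 1.

1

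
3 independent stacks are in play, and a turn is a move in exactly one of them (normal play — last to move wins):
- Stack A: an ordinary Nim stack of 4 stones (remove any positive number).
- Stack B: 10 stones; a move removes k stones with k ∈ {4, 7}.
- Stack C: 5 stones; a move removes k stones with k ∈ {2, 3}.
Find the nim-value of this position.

Stack A is a plain Nim stack of size 4, so its Grundy value is 4.
For stack B, compute g(0), g(1), … with moves {4, 7}:
g(0) = mex{} = 0
g(1) = mex{} = 0
g(2) = mex{} = 0
g(3) = mex{} = 0
g(4) = mex{0} = 1
g(5) = mex{0} = 1
g(6) = mex{0} = 1
g(7) = mex{0} = 1
g(8) = mex{0,1} = 2
g(9) = mex{0,1} = 2
g(10) = mex{0,1} = 2
So g(10) = 2.
Grundy values for stack C (subtraction set {2, 3}):
g(0) = mex{} = 0
g(1) = mex{} = 0
g(2) = mex{0} = 1
g(3) = mex{0} = 1
g(4) = mex{0,1} = 2
g(5) = mex{1} = 0
So g(5) = 0.
By the Sprague-Grundy theorem, the Grundy value of a sum of independent games is the XOR of the component values.
Combined value = 4 XOR 2 XOR 0 = 6.

6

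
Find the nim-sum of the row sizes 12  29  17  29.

29

In binary:
  01100  (12)
  11101  (29)
  10001  (17)
  11101  (29)
  -----
  11101  (29)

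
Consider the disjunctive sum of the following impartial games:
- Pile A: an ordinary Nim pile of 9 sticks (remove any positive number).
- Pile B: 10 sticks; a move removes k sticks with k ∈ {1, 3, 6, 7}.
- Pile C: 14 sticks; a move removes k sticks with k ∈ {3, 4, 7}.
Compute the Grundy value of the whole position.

10

Pile A is a plain Nim pile of size 9, so its Grundy value is 9.
Grundy values for pile B (subtraction set {1, 3, 6, 7}):
g(0) = mex{} = 0
g(1) = mex{0} = 1
g(2) = mex{1} = 0
g(3) = mex{0} = 1
g(4) = mex{1} = 0
g(5) = mex{0} = 1
g(6) = mex{0,1} = 2
g(7) = mex{0,1,2} = 3
g(8) = mex{0,1,3} = 2
g(9) = mex{0,1,2} = 3
g(10) = mex{0,1,3} = 2
So g(10) = 2.
Grundy values for pile C (subtraction set {3, 4, 7}):
k:     0  1  2  3  4  5  6  7  8  9 10 11 12 13 14
g(k):  0  0  0  1  1  1  2  2  2  3  0  0  0  1  1
So g(14) = 1.
By the Sprague-Grundy theorem, the Grundy value of a sum of independent games is the XOR of the component values.
Combined value = 9 XOR 2 XOR 1 = 10.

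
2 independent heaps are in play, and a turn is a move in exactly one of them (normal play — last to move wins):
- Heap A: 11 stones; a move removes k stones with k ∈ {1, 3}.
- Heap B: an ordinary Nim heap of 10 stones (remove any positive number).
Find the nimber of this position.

Grundy values for heap A (subtraction set {1, 3}):
g(0) = mex{} = 0
g(1) = mex{0} = 1
g(2) = mex{1} = 0
g(3) = mex{0} = 1
g(4) = mex{1} = 0
g(5) = mex{0} = 1
g(6) = mex{1} = 0
g(7) = mex{0} = 1
g(8) = mex{1} = 0
g(9) = mex{0} = 1
g(10) = mex{1} = 0
g(11) = mex{0} = 1
So g(11) = 1.
Heap B is a plain Nim heap of size 10, so its Grundy value is 10.
By the Sprague-Grundy theorem, the Grundy value of a sum of independent games is the XOR of the component values.
Combined value = 1 XOR 10 = 11.

11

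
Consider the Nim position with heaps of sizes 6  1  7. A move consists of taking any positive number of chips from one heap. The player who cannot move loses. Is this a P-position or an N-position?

P-position

Nim-sum: 6 ^ 1 ^ 7 = 0.
The nim-sum is 0, so this is a P-position: the player to move is in a losing position under optimal play.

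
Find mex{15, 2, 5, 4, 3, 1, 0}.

6

The values 0, 1, 2, 3, 4, 5 are all present; 6 is the first non-negative integer missing from the set.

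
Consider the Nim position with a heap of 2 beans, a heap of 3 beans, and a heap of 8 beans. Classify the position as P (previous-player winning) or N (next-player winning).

N-position

Write each in binary and XOR column by column:
  0010  (2)
  0011  (3)
  1000  (8)
  ----
  1001  (9)
The nim-sum is 9 ≠ 0, so this is an N-position: the player to move can win.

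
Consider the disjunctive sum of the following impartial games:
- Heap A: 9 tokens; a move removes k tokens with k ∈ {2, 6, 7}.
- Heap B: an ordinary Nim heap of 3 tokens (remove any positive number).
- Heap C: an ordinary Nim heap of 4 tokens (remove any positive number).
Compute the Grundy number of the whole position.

For heap A, compute g(0), g(1), … with moves {2, 6, 7}:
k:     0  1  2  3  4  5  6  7  8  9
g(k):  0  0  1  1  0  0  1  1  2  0
So g(9) = 0.
Heap B is a plain Nim heap of size 3, so its Grundy value is 3.
Heap C is a plain Nim heap of size 4, so its Grundy value is 4.
The value of a disjunctive sum is the nim-sum of the parts.
Combined value = 0 XOR 3 XOR 4 = 7.

7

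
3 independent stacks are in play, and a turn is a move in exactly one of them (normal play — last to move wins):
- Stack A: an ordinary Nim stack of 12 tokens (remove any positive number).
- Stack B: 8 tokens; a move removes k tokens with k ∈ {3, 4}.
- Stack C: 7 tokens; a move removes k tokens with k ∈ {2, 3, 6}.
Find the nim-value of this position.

13

Stack A is a plain Nim stack of size 12, so its Grundy value is 12.
For stack B, compute g(0), g(1), … with moves {3, 4}:
k:     0  1  2  3  4  5  6  7  8
g(k):  0  0  0  1  1  1  2  0  0
So g(8) = 0.
Build the Grundy sequence for stack C with g(k) = mex{g(k−s) : s ∈ {2, 3, 6}, s ≤ k}:
k:     0  1  2  3  4  5  6  7
g(k):  0  0  1  1  2  0  3  1
So g(7) = 1.
By the Sprague-Grundy theorem, the Grundy value of a sum of independent games is the XOR of the component values.
Combined value = 12 ⊕ 0 ⊕ 1 = 13.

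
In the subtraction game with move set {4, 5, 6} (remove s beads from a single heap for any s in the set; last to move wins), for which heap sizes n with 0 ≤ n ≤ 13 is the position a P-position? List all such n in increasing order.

0, 1, 2, 3, 10, 11, 12, 13

Build the Grundy sequence with g(k) = mex{g(k−s) : s ∈ {4, 5, 6}, s ≤ k}:
k:     0  1  2  3  4  5  6  7  8  9 10 11 12 13
g(k):  0  0  0  0  1  1  1  1  2  2  0  0  0  0
The P-positions (g = 0) in 0..13 are 0, 1, 2, 3, 10, 11, 12, 13.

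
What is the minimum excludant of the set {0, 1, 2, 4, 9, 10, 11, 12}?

The values 0, 1, 2 are all present; 3 is the first non-negative integer missing from the set.

3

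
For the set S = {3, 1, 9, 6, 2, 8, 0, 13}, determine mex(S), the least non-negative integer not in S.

The values 0, 1, 2, 3 are all present; 4 is the first non-negative integer missing from the set.

4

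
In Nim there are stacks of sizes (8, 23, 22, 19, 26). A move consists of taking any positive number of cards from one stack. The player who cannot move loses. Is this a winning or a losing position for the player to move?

Bitwise XOR of the heap sizes:
  01000  (8)
  10111  (23)
  10110  (22)
  10011  (19)
  11010  (26)
  -----
  00000  (0)
The nim-sum is 0, so this is a P-position: the player to move is in a losing position under optimal play.

Losing position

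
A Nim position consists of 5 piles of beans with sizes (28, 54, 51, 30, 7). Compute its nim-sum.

0

Write each in binary and XOR column by column:
  011100  (28)
  110110  (54)
  110011  (51)
  011110  (30)
  000111  (7)
  ------
  000000  (0)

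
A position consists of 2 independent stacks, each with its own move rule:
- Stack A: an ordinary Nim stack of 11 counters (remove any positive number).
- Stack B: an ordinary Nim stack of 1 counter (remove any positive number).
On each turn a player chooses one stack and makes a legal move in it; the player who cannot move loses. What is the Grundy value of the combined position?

Stack A is a plain Nim stack of size 11, so its Grundy value is 11.
Stack B is a plain Nim stack of size 1, so its Grundy value is 1.
The value of a disjunctive sum is the nim-sum of the parts.
Combined value = 11 ⊕ 1 = 10.

10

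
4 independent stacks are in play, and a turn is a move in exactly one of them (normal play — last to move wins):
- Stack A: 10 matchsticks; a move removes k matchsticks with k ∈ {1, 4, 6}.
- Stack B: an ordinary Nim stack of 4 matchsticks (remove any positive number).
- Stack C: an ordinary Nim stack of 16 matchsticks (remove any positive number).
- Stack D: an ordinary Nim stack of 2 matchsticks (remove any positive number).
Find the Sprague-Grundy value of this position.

For stack A, compute g(0), g(1), … with moves {1, 4, 6}:
g(0) = mex{} = 0
g(1) = mex{0} = 1
g(2) = mex{1} = 0
g(3) = mex{0} = 1
g(4) = mex{0,1} = 2
g(5) = mex{1,2} = 0
g(6) = mex{0} = 1
g(7) = mex{1} = 0
g(8) = mex{0,2} = 1
g(9) = mex{0,1} = 2
g(10) = mex{1,2} = 0
So g(10) = 0.
Stack B is a plain Nim stack of size 4, so its Grundy value is 4.
Stack C is a plain Nim stack of size 16, so its Grundy value is 16.
Stack D is a plain Nim stack of size 2, so its Grundy value is 2.
By the Sprague-Grundy theorem, the Grundy value of a sum of independent games is the XOR of the component values.
Combined value = 0 ⊕ 4 ⊕ 16 ⊕ 2 = 22.

22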